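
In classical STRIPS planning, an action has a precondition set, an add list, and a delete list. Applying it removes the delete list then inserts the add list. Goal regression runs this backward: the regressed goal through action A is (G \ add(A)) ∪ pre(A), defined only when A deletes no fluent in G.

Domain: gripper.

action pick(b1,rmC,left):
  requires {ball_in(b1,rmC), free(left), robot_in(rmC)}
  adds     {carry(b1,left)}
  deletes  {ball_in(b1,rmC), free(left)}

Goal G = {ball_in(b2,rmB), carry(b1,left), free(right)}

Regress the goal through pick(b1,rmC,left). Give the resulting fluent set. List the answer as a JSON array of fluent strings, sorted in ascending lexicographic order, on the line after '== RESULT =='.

Compute (G \ add) ∪ pre:
  G ∩ del = {}  (empty — regression defined)
  G \ add = {ball_in(b2,rmB), carry(b1,left), free(right)} \ {carry(b1,left)} = {ball_in(b2,rmB), free(right)}
  ∪ pre   = {ball_in(b2,rmB), free(right)} ∪ {ball_in(b1,rmC), free(left), robot_in(rmC)}
          = {ball_in(b1,rmC), ball_in(b2,rmB), free(left), free(right), robot_in(rmC)}

== RESULT ==
["ball_in(b1,rmC)", "ball_in(b2,rmB)", "free(left)", "free(right)", "robot_in(rmC)"]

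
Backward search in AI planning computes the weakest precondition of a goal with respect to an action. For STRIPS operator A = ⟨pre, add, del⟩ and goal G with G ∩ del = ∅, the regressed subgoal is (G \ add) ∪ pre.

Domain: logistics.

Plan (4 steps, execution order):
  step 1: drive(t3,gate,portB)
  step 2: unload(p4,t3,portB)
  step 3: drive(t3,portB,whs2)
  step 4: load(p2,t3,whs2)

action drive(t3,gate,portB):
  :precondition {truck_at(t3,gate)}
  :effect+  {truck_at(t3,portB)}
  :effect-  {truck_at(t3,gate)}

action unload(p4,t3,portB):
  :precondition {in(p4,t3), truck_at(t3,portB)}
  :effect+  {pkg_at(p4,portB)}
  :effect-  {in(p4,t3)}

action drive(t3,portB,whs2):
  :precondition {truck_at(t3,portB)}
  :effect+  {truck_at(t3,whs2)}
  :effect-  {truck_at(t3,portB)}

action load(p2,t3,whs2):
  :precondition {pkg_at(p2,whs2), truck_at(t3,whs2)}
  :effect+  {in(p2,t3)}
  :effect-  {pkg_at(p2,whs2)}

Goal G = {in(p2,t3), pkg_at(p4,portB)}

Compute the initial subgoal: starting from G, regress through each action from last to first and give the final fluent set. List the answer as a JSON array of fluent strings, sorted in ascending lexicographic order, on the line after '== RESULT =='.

Regress step by step:
  through step 4 (load(p2,t3,whs2)): drop {in(p2,t3)}, keep {pkg_at(p4,portB)}, require {pkg_at(p2,whs2), truck_at(t3,whs2)}
    → {pkg_at(p2,whs2), pkg_at(p4,portB), truck_at(t3,whs2)}
  through step 3 (drive(t3,portB,whs2)): drop {truck_at(t3,whs2)}, keep {pkg_at(p2,whs2), pkg_at(p4,portB)}, require {truck_at(t3,portB)}
    → {pkg_at(p2,whs2), pkg_at(p4,portB), truck_at(t3,portB)}
  through step 2 (unload(p4,t3,portB)): drop {pkg_at(p4,portB)}, keep {pkg_at(p2,whs2), truck_at(t3,portB)}, require {in(p4,t3), truck_at(t3,portB)}
    → {in(p4,t3), pkg_at(p2,whs2), truck_at(t3,portB)}
  through step 1 (drive(t3,gate,portB)): drop {truck_at(t3,portB)}, keep {in(p4,t3), pkg_at(p2,whs2)}, require {truck_at(t3,gate)}
    → {in(p4,t3), pkg_at(p2,whs2), truck_at(t3,gate)}

== RESULT ==
["in(p4,t3)", "pkg_at(p2,whs2)", "truck_at(t3,gate)"]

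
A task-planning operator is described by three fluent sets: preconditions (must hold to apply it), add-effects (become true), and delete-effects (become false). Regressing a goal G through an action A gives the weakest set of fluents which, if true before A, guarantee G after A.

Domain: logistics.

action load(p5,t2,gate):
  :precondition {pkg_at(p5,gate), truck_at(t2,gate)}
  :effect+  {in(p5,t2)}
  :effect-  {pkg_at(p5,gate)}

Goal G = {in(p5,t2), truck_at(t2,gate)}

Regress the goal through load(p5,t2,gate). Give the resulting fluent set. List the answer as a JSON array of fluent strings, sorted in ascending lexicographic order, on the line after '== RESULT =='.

Compute (G \ add) ∪ pre:
  G ∩ del = {}  (empty — regression defined)
  G \ add = {in(p5,t2), truck_at(t2,gate)} \ {in(p5,t2)} = {truck_at(t2,gate)}
  ∪ pre   = {truck_at(t2,gate)} ∪ {pkg_at(p5,gate), truck_at(t2,gate)}
          = {pkg_at(p5,gate), truck_at(t2,gate)}

== RESULT ==
["pkg_at(p5,gate)", "truck_at(t2,gate)"]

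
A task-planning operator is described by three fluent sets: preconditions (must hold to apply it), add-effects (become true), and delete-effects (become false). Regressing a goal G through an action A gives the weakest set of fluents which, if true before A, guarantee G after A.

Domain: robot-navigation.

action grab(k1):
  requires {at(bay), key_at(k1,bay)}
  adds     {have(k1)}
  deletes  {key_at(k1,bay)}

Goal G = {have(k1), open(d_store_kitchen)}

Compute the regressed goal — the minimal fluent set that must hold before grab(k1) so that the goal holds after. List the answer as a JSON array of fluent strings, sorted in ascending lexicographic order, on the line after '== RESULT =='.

Compute (G \ add) ∪ pre:
  G ∩ del = {}  (empty — regression defined)
  G \ add = {have(k1), open(d_store_kitchen)} \ {have(k1)} = {open(d_store_kitchen)}
  ∪ pre   = {open(d_store_kitchen)} ∪ {at(bay), key_at(k1,bay)}
          = {at(bay), key_at(k1,bay), open(d_store_kitchen)}

== RESULT ==
["at(bay)", "key_at(k1,bay)", "open(d_store_kitchen)"]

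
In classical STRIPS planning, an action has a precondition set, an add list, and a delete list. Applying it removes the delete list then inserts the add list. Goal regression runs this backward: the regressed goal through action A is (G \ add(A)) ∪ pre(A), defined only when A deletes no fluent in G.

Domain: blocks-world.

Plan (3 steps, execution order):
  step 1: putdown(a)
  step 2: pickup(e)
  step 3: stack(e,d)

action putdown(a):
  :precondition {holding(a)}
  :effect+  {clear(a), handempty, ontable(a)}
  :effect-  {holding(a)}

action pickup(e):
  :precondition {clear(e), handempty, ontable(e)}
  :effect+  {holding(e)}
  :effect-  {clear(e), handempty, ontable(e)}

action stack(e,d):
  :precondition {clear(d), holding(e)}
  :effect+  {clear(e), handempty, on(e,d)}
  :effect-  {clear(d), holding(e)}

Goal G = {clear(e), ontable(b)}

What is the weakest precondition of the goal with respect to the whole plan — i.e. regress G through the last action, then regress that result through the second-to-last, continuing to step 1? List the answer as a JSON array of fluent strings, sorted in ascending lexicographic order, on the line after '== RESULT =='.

Regress step by step:
  through step 3 (stack(e,d)): drop {clear(e)}, keep {ontable(b)}, require {clear(d), holding(e)}
    → {clear(d), holding(e), ontable(b)}
  through step 2 (pickup(e)): drop {holding(e)}, keep {clear(d), ontable(b)}, require {clear(e), handempty, ontable(e)}
    → {clear(d), clear(e), handempty, ontable(b), ontable(e)}
  through step 1 (putdown(a)): drop {handempty}, keep {clear(d), clear(e), ontable(b), ontable(e)}, require {holding(a)}
    → {clear(d), clear(e), holding(a), ontable(b), ontable(e)}

== RESULT ==
["clear(d)", "clear(e)", "holding(a)", "ontable(b)", "ontable(e)"]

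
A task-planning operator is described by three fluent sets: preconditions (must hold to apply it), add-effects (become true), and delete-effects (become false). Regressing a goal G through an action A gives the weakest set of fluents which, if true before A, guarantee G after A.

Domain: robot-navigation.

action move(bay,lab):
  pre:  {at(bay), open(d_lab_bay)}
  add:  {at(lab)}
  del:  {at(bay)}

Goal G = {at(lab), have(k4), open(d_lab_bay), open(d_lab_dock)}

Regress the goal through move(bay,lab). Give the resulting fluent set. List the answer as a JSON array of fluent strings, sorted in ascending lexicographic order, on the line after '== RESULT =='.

Regress:
  G ∩ del = {}  (empty — regression defined)
  G \ add = {at(lab), have(k4), open(d_lab_bay), open(d_lab_dock)} \ {at(lab)} = {have(k4), open(d_lab_bay), open(d_lab_dock)}
  ∪ pre   = {have(k4), open(d_lab_bay), open(d_lab_dock)} ∪ {at(bay), open(d_lab_bay)}
          = {at(bay), have(k4), open(d_lab_bay), open(d_lab_dock)}

== RESULT ==
["at(bay)", "have(k4)", "open(d_lab_bay)", "open(d_lab_dock)"]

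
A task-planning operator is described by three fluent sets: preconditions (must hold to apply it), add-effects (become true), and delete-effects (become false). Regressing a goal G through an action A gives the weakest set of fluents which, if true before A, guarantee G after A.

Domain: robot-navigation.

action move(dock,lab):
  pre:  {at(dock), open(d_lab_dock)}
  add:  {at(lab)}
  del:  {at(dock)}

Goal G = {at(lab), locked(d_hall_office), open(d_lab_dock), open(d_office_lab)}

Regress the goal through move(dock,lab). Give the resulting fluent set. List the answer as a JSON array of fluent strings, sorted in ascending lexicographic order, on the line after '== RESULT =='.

Compute (G \ add) ∪ pre:
  G ∩ del = {}  (empty — regression defined)
  G \ add = {at(lab), locked(d_hall_office), open(d_lab_dock), open(d_office_lab)} \ {at(lab)} = {locked(d_hall_office), open(d_lab_dock), open(d_office_lab)}
  ∪ pre   = {locked(d_hall_office), open(d_lab_dock), open(d_office_lab)} ∪ {at(dock), open(d_lab_dock)}
          = {at(dock), locked(d_hall_office), open(d_lab_dock), open(d_office_lab)}

== RESULT ==
["at(dock)", "locked(d_hall_office)", "open(d_lab_dock)", "open(d_office_lab)"]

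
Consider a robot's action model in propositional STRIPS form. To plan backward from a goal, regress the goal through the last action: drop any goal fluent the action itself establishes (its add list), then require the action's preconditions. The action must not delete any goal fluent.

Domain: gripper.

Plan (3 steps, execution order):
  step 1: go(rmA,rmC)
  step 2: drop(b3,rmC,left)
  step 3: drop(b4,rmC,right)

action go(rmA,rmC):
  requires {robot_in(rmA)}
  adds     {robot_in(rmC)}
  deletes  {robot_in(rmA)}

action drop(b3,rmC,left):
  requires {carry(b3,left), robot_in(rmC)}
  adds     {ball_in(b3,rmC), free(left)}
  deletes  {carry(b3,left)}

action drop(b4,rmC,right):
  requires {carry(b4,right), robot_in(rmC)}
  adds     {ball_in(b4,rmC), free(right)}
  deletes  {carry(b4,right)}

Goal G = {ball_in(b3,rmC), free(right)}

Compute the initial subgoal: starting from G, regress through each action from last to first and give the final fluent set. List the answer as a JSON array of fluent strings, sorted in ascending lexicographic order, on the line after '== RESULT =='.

Regress step by step:
  through step 3 (drop(b4,rmC,right)): drop {free(right)}, keep {ball_in(b3,rmC)}, require {carry(b4,right), robot_in(rmC)}
    → {ball_in(b3,rmC), carry(b4,right), robot_in(rmC)}
  through step 2 (drop(b3,rmC,left)): drop {ball_in(b3,rmC)}, keep {carry(b4,right), robot_in(rmC)}, require {carry(b3,left), robot_in(rmC)}
    → {carry(b3,left), carry(b4,right), robot_in(rmC)}
  through step 1 (go(rmA,rmC)): drop {robot_in(rmC)}, keep {carry(b3,left), carry(b4,right)}, require {robot_in(rmA)}
    → {carry(b3,left), carry(b4,right), robot_in(rmA)}

== RESULT ==
["carry(b3,left)", "carry(b4,right)", "robot_in(rmA)"]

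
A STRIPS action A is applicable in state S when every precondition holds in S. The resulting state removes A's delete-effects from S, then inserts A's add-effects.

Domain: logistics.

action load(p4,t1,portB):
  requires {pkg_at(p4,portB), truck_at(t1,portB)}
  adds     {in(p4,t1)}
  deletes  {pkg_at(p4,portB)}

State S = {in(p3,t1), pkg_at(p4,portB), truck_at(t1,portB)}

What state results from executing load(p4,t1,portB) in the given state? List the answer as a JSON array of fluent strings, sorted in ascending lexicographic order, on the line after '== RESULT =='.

Progress:
  pre ⊆ S: {pkg_at(p4,portB), truck_at(t1,portB)} ⊆ S  — applicable
  S \ del = {in(p3,t1), truck_at(t1,portB)}
  ∪ add   = {in(p3,t1), in(p4,t1), truck_at(t1,portB)}

== RESULT ==
["in(p3,t1)", "in(p4,t1)", "truck_at(t1,portB)"]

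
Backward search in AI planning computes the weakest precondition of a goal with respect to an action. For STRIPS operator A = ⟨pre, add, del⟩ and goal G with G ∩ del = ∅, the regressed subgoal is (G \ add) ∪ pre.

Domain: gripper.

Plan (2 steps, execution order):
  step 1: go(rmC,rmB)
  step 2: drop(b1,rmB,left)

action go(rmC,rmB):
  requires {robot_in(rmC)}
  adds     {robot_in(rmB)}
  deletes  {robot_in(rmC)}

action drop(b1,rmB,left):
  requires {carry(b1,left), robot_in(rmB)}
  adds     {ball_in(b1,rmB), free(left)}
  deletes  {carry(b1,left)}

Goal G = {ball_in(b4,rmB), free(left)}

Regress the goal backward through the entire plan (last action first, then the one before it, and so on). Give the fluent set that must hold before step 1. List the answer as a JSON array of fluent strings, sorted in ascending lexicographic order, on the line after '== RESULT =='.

Regress step by step:
  through step 2 (drop(b1,rmB,left)): drop {free(left)}, keep {ball_in(b4,rmB)}, require {carry(b1,left), robot_in(rmB)}
    → {ball_in(b4,rmB), carry(b1,left), robot_in(rmB)}
  through step 1 (go(rmC,rmB)): drop {robot_in(rmB)}, keep {ball_in(b4,rmB), carry(b1,left)}, require {robot_in(rmC)}
    → {ball_in(b4,rmB), carry(b1,left), robot_in(rmC)}

== RESULT ==
["ball_in(b4,rmB)", "carry(b1,left)", "robot_in(rmC)"]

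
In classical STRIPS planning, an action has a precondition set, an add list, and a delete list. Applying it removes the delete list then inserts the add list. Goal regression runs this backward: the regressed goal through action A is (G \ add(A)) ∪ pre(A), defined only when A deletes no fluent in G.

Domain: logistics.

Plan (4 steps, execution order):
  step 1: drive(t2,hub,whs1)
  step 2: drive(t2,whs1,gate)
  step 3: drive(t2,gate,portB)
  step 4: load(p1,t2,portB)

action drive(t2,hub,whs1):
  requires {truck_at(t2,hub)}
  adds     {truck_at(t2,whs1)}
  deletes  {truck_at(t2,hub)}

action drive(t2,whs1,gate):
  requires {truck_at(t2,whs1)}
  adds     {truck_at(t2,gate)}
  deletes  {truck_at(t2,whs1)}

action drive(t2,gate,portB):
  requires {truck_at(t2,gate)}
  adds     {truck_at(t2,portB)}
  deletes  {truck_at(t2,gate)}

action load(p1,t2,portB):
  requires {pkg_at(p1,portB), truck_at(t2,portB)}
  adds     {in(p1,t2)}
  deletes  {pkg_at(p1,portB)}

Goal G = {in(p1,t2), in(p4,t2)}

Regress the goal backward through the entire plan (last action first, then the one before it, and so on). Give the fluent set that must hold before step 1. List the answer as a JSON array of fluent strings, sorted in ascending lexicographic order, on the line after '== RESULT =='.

Work backward from the goal:
  through step 4 (load(p1,t2,portB)): drop {in(p1,t2)}, keep {in(p4,t2)}, require {pkg_at(p1,portB), truck_at(t2,portB)}
    → {in(p4,t2), pkg_at(p1,portB), truck_at(t2,portB)}
  through step 3 (drive(t2,gate,portB)): drop {truck_at(t2,portB)}, keep {in(p4,t2), pkg_at(p1,portB)}, require {truck_at(t2,gate)}
    → {in(p4,t2), pkg_at(p1,portB), truck_at(t2,gate)}
  through step 2 (drive(t2,whs1,gate)): drop {truck_at(t2,gate)}, keep {in(p4,t2), pkg_at(p1,portB)}, require {truck_at(t2,whs1)}
    → {in(p4,t2), pkg_at(p1,portB), truck_at(t2,whs1)}
  through step 1 (drive(t2,hub,whs1)): drop {truck_at(t2,whs1)}, keep {in(p4,t2), pkg_at(p1,portB)}, require {truck_at(t2,hub)}
    → {in(p4,t2), pkg_at(p1,portB), truck_at(t2,hub)}

== RESULT ==
["in(p4,t2)", "pkg_at(p1,portB)", "truck_at(t2,hub)"]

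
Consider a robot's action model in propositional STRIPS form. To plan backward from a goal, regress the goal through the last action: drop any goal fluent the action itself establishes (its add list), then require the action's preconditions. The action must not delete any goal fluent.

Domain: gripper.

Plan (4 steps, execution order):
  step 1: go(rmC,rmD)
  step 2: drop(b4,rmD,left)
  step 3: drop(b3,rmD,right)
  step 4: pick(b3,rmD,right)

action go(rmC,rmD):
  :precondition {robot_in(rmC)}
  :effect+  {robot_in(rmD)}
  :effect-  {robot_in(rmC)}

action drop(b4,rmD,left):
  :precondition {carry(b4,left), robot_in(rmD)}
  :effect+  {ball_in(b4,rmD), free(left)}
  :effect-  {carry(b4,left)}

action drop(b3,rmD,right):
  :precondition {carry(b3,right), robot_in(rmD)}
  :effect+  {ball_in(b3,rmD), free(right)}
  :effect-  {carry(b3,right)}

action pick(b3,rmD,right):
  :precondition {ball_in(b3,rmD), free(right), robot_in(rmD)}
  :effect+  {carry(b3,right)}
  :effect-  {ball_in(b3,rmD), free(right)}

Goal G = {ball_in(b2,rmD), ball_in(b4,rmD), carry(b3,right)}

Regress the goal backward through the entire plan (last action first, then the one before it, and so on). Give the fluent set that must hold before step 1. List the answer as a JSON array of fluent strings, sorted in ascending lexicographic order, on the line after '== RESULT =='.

Regress step by step:
  through step 4 (pick(b3,rmD,right)): drop {carry(b3,right)}, keep {ball_in(b2,rmD), ball_in(b4,rmD)}, require {ball_in(b3,rmD), free(right), robot_in(rmD)}
    → {ball_in(b2,rmD), ball_in(b3,rmD), ball_in(b4,rmD), free(right), robot_in(rmD)}
  through step 3 (drop(b3,rmD,right)): drop {ball_in(b3,rmD), free(right)}, keep {ball_in(b2,rmD), ball_in(b4,rmD), robot_in(rmD)}, require {carry(b3,right), robot_in(rmD)}
    → {ball_in(b2,rmD), ball_in(b4,rmD), carry(b3,right), robot_in(rmD)}
  through step 2 (drop(b4,rmD,left)): drop {ball_in(b4,rmD)}, keep {ball_in(b2,rmD), carry(b3,right), robot_in(rmD)}, require {carry(b4,left), robot_in(rmD)}
    → {ball_in(b2,rmD), carry(b3,right), carry(b4,left), robot_in(rmD)}
  through step 1 (go(rmC,rmD)): drop {robot_in(rmD)}, keep {ball_in(b2,rmD), carry(b3,right), carry(b4,left)}, require {robot_in(rmC)}
    → {ball_in(b2,rmD), carry(b3,right), carry(b4,left), robot_in(rmC)}

== RESULT ==
["ball_in(b2,rmD)", "carry(b3,right)", "carry(b4,left)", "robot_in(rmC)"]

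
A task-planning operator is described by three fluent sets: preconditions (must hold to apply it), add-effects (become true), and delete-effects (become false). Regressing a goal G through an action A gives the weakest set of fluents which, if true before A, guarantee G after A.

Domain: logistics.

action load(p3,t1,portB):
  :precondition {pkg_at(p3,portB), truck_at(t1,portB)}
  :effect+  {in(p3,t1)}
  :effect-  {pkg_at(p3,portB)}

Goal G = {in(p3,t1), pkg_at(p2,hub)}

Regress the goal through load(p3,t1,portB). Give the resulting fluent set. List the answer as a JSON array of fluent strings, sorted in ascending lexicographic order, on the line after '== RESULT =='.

Compute (G \ add) ∪ pre:
  G ∩ del = {}  (empty — regression defined)
  G \ add = {in(p3,t1), pkg_at(p2,hub)} \ {in(p3,t1)} = {pkg_at(p2,hub)}
  ∪ pre   = {pkg_at(p2,hub)} ∪ {pkg_at(p3,portB), truck_at(t1,portB)}
          = {pkg_at(p2,hub), pkg_at(p3,portB), truck_at(t1,portB)}

== RESULT ==
["pkg_at(p2,hub)", "pkg_at(p3,portB)", "truck_at(t1,portB)"]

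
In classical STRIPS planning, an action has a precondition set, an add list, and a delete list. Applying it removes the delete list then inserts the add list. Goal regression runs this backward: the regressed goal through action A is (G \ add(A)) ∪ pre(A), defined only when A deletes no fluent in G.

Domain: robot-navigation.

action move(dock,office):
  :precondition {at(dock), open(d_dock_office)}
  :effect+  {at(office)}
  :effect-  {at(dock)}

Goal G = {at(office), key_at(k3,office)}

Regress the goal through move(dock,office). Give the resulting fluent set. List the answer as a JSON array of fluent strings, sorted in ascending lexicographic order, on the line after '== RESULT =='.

Regress:
  G ∩ del = {}  (empty — regression defined)
  G \ add = {at(office), key_at(k3,office)} \ {at(office)} = {key_at(k3,office)}
  ∪ pre   = {key_at(k3,office)} ∪ {at(dock), open(d_dock_office)}
          = {at(dock), key_at(k3,office), open(d_dock_office)}

== RESULT ==
["at(dock)", "key_at(k3,office)", "open(d_dock_office)"]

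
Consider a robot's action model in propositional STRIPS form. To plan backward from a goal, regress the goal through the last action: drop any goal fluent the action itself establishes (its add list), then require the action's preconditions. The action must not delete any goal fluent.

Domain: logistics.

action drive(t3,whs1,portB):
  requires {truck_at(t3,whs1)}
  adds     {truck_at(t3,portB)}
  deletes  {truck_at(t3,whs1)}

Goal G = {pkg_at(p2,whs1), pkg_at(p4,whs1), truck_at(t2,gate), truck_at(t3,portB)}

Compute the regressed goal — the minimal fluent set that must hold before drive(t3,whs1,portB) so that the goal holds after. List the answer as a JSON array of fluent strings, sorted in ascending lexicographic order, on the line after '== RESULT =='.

Compute (G \ add) ∪ pre:
  G ∩ del = {}  (empty — regression defined)
  G \ add = {pkg_at(p2,whs1), pkg_at(p4,whs1), truck_at(t2,gate), truck_at(t3,portB)} \ {truck_at(t3,portB)} = {pkg_at(p2,whs1), pkg_at(p4,whs1), truck_at(t2,gate)}
  ∪ pre   = {pkg_at(p2,whs1), pkg_at(p4,whs1), truck_at(t2,gate)} ∪ {truck_at(t3,whs1)}
          = {pkg_at(p2,whs1), pkg_at(p4,whs1), truck_at(t2,gate), truck_at(t3,whs1)}

== RESULT ==
["pkg_at(p2,whs1)", "pkg_at(p4,whs1)", "truck_at(t2,gate)", "truck_at(t3,whs1)"]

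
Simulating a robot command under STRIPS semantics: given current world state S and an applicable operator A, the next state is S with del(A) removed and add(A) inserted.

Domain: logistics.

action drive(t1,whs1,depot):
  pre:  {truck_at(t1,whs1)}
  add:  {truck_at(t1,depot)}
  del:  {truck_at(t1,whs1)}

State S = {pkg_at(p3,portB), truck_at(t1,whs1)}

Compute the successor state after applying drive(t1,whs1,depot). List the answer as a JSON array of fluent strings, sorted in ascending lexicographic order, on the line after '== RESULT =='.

Progress:
  pre ⊆ S: {truck_at(t1,whs1)} ⊆ S  — applicable
  S \ del = {pkg_at(p3,portB)}
  ∪ add   = {pkg_at(p3,portB), truck_at(t1,depot)}

== RESULT ==
["pkg_at(p3,portB)", "truck_at(t1,depot)"]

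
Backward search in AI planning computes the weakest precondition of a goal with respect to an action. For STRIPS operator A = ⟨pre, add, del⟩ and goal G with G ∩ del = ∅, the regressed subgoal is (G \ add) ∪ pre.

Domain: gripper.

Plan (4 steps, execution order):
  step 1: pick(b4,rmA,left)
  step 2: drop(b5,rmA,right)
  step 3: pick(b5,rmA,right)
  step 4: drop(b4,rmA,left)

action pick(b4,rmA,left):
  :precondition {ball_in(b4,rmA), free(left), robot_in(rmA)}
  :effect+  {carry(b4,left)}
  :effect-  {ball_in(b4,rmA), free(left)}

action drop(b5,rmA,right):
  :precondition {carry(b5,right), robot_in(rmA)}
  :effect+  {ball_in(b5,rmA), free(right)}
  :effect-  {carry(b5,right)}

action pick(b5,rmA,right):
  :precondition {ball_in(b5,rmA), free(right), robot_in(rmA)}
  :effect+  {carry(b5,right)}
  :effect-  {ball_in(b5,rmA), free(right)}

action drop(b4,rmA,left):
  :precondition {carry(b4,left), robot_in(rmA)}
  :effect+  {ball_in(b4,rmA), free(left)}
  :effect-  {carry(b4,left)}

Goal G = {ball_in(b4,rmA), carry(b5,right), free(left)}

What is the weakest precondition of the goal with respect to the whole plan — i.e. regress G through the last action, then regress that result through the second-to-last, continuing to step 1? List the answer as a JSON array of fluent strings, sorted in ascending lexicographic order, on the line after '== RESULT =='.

Work backward from the goal:
  through step 4 (drop(b4,rmA,left)): drop {ball_in(b4,rmA), free(left)}, keep {carry(b5,right)}, require {carry(b4,left), robot_in(rmA)}
    → {carry(b4,left), carry(b5,right), robot_in(rmA)}
  through step 3 (pick(b5,rmA,right)): drop {carry(b5,right)}, keep {carry(b4,left), robot_in(rmA)}, require {ball_in(b5,rmA), free(right), robot_in(rmA)}
    → {ball_in(b5,rmA), carry(b4,left), free(right), robot_in(rmA)}
  through step 2 (drop(b5,rmA,right)): drop {ball_in(b5,rmA), free(right)}, keep {carry(b4,left), robot_in(rmA)}, require {carry(b5,right), robot_in(rmA)}
    → {carry(b4,left), carry(b5,right), robot_in(rmA)}
  through step 1 (pick(b4,rmA,left)): drop {carry(b4,left)}, keep {carry(b5,right), robot_in(rmA)}, require {ball_in(b4,rmA), free(left), robot_in(rmA)}
    → {ball_in(b4,rmA), carry(b5,right), free(left), robot_in(rmA)}

== RESULT ==
["ball_in(b4,rmA)", "carry(b5,right)", "free(left)", "robot_in(rmA)"]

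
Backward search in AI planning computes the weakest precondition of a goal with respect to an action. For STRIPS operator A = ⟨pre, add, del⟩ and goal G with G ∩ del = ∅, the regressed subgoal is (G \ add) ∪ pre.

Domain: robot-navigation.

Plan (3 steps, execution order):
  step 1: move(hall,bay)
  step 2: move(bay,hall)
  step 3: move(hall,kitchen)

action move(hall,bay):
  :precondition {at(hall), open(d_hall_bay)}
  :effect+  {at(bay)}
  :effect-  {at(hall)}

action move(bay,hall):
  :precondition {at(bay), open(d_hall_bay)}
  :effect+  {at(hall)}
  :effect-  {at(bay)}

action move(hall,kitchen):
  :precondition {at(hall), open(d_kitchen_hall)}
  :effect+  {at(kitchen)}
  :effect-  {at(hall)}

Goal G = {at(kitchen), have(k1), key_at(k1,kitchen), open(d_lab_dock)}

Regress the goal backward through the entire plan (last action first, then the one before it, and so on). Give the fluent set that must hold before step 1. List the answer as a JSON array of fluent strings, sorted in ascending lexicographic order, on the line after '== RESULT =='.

Work backward from the goal:
  through step 3 (move(hall,kitchen)): drop {at(kitchen)}, keep {have(k1), key_at(k1,kitchen), open(d_lab_dock)}, require {at(hall), open(d_kitchen_hall)}
    → {at(hall), have(k1), key_at(k1,kitchen), open(d_kitchen_hall), open(d_lab_dock)}
  through step 2 (move(bay,hall)): drop {at(hall)}, keep {have(k1), key_at(k1,kitchen), open(d_kitchen_hall), open(d_lab_dock)}, require {at(bay), open(d_hall_bay)}
    → {at(bay), have(k1), key_at(k1,kitchen), open(d_hall_bay), open(d_kitchen_hall), open(d_lab_dock)}
  through step 1 (move(hall,bay)): drop {at(bay)}, keep {have(k1), key_at(k1,kitchen), open(d_hall_bay), open(d_kitchen_hall), open(d_lab_dock)}, require {at(hall), open(d_hall_bay)}
    → {at(hall), have(k1), key_at(k1,kitchen), open(d_hall_bay), open(d_kitchen_hall), open(d_lab_dock)}

== RESULT ==
["at(hall)", "have(k1)", "key_at(k1,kitchen)", "open(d_hall_bay)", "open(d_kitchen_hall)", "open(d_lab_dock)"]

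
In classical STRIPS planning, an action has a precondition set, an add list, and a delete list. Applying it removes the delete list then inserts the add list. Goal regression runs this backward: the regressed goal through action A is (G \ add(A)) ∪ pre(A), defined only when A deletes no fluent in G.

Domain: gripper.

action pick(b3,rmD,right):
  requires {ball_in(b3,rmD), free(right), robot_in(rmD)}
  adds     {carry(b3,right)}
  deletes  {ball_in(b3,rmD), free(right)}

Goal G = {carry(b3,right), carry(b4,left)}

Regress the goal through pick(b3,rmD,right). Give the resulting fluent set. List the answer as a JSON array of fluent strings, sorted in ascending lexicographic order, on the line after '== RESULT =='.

Regress:
  G ∩ del = {}  (empty — regression defined)
  G \ add = {carry(b3,right), carry(b4,left)} \ {carry(b3,right)} = {carry(b4,left)}
  ∪ pre   = {carry(b4,left)} ∪ {ball_in(b3,rmD), free(right), robot_in(rmD)}
          = {ball_in(b3,rmD), carry(b4,left), free(right), robot_in(rmD)}

== RESULT ==
["ball_in(b3,rmD)", "carry(b4,left)", "free(right)", "robot_in(rmD)"]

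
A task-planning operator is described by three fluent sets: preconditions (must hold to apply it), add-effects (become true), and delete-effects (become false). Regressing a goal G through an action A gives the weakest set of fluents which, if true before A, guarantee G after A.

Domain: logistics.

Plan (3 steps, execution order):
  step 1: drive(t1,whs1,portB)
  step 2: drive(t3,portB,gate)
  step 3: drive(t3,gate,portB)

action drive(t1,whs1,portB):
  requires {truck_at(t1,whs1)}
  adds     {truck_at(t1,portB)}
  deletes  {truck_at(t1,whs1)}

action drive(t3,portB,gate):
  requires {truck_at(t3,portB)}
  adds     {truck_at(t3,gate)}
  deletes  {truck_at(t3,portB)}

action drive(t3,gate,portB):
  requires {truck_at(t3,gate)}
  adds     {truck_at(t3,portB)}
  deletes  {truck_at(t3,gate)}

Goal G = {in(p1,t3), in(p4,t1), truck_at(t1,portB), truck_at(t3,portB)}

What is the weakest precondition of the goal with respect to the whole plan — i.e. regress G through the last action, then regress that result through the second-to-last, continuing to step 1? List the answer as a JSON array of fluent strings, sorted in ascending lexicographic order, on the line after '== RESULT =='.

Work backward from the goal:
  through step 3 (drive(t3,gate,portB)): drop {truck_at(t3,portB)}, keep {in(p1,t3), in(p4,t1), truck_at(t1,portB)}, require {truck_at(t3,gate)}
    → {in(p1,t3), in(p4,t1), truck_at(t1,portB), truck_at(t3,gate)}
  through step 2 (drive(t3,portB,gate)): drop {truck_at(t3,gate)}, keep {in(p1,t3), in(p4,t1), truck_at(t1,portB)}, require {truck_at(t3,portB)}
    → {in(p1,t3), in(p4,t1), truck_at(t1,portB), truck_at(t3,portB)}
  through step 1 (drive(t1,whs1,portB)): drop {truck_at(t1,portB)}, keep {in(p1,t3), in(p4,t1), truck_at(t3,portB)}, require {truck_at(t1,whs1)}
    → {in(p1,t3), in(p4,t1), truck_at(t1,whs1), truck_at(t3,portB)}

== RESULT ==
["in(p1,t3)", "in(p4,t1)", "truck_at(t1,whs1)", "truck_at(t3,portB)"]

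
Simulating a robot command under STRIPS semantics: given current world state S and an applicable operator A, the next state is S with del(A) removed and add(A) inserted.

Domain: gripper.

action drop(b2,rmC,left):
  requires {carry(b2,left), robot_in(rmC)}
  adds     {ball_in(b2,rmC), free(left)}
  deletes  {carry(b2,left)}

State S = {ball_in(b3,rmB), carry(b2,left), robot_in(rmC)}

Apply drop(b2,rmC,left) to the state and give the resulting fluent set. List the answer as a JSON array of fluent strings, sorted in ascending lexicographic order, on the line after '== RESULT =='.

Progress:
  pre ⊆ S: {carry(b2,left), robot_in(rmC)} ⊆ S  — applicable
  S \ del = {ball_in(b3,rmB), robot_in(rmC)}
  ∪ add   = {ball_in(b2,rmC), ball_in(b3,rmB), free(left), robot_in(rmC)}

== RESULT ==
["ball_in(b2,rmC)", "ball_in(b3,rmB)", "free(left)", "robot_in(rmC)"]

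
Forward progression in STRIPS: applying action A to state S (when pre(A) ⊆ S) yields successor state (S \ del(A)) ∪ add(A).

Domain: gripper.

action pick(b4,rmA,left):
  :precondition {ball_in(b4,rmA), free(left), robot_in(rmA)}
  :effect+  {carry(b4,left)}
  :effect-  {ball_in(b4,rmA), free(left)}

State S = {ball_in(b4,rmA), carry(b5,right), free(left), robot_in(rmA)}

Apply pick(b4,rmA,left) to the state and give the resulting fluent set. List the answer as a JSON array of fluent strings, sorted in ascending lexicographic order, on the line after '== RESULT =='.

Compute (S \ del) ∪ add:
  pre ⊆ S: {ball_in(b4,rmA), free(left), robot_in(rmA)} ⊆ S  — applicable
  S \ del = {carry(b5,right), robot_in(rmA)}
  ∪ add   = {carry(b4,left), carry(b5,right), robot_in(rmA)}

== RESULT ==
["carry(b4,left)", "carry(b5,right)", "robot_in(rmA)"]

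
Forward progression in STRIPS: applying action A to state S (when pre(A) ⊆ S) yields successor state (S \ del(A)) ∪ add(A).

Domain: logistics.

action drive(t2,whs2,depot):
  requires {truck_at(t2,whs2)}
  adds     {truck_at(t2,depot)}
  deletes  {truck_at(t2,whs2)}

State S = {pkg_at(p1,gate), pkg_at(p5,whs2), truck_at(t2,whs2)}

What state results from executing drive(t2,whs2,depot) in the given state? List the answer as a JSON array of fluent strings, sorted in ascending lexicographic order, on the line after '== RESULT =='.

Progress:
  pre ⊆ S: {truck_at(t2,whs2)} ⊆ S  — applicable
  S \ del = {pkg_at(p1,gate), pkg_at(p5,whs2)}
  ∪ add   = {pkg_at(p1,gate), pkg_at(p5,whs2), truck_at(t2,depot)}

== RESULT ==
["pkg_at(p1,gate)", "pkg_at(p5,whs2)", "truck_at(t2,depot)"]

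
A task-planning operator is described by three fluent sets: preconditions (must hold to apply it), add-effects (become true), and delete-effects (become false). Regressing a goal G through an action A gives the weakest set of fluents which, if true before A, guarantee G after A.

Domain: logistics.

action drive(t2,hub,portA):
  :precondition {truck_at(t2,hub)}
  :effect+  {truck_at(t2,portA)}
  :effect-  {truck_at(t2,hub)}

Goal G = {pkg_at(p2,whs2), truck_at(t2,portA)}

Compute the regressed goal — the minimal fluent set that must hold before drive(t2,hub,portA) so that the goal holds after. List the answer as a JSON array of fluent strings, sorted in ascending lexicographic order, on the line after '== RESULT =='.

Compute (G \ add) ∪ pre:
  G ∩ del = {}  (empty — regression defined)
  G \ add = {pkg_at(p2,whs2), truck_at(t2,portA)} \ {truck_at(t2,portA)} = {pkg_at(p2,whs2)}
  ∪ pre   = {pkg_at(p2,whs2)} ∪ {truck_at(t2,hub)}
          = {pkg_at(p2,whs2), truck_at(t2,hub)}

== RESULT ==
["pkg_at(p2,whs2)", "truck_at(t2,hub)"]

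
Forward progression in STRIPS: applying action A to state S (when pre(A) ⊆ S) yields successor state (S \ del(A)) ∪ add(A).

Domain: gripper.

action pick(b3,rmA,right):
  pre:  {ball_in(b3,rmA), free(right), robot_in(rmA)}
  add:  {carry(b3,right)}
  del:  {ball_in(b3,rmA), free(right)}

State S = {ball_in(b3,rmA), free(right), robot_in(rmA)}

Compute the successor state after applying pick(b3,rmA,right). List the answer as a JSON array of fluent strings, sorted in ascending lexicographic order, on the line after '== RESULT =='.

Compute (S \ del) ∪ add:
  pre ⊆ S: {ball_in(b3,rmA), free(right), robot_in(rmA)} ⊆ S  — applicable
  S \ del = {robot_in(rmA)}
  ∪ add   = {carry(b3,right), robot_in(rmA)}

== RESULT ==
["carry(b3,right)", "robot_in(rmA)"]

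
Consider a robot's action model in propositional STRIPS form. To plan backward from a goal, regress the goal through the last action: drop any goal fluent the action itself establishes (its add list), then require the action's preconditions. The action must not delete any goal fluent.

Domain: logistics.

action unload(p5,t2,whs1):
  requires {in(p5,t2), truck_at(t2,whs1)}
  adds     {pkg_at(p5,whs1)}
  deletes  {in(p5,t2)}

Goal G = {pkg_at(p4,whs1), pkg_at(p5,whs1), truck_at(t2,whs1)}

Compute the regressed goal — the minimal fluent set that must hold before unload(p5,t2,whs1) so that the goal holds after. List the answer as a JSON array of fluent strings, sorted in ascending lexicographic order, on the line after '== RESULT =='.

Regress:
  G ∩ del = {}  (empty — regression defined)
  G \ add = {pkg_at(p4,whs1), pkg_at(p5,whs1), truck_at(t2,whs1)} \ {pkg_at(p5,whs1)} = {pkg_at(p4,whs1), truck_at(t2,whs1)}
  ∪ pre   = {pkg_at(p4,whs1), truck_at(t2,whs1)} ∪ {in(p5,t2), truck_at(t2,whs1)}
          = {in(p5,t2), pkg_at(p4,whs1), truck_at(t2,whs1)}

== RESULT ==
["in(p5,t2)", "pkg_at(p4,whs1)", "truck_at(t2,whs1)"]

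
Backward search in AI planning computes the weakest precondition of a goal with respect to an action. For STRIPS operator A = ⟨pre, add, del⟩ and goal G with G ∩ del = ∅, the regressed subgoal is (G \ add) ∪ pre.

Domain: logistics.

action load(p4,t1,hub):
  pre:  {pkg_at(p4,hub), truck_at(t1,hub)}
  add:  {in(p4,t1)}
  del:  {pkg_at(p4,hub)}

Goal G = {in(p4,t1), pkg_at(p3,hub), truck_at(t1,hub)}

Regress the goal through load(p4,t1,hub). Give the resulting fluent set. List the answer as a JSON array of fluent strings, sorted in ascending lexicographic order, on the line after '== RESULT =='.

Regress:
  G ∩ del = {}  (empty — regression defined)
  G \ add = {in(p4,t1), pkg_at(p3,hub), truck_at(t1,hub)} \ {in(p4,t1)} = {pkg_at(p3,hub), truck_at(t1,hub)}
  ∪ pre   = {pkg_at(p3,hub), truck_at(t1,hub)} ∪ {pkg_at(p4,hub), truck_at(t1,hub)}
          = {pkg_at(p3,hub), pkg_at(p4,hub), truck_at(t1,hub)}

== RESULT ==
["pkg_at(p3,hub)", "pkg_at(p4,hub)", "truck_at(t1,hub)"]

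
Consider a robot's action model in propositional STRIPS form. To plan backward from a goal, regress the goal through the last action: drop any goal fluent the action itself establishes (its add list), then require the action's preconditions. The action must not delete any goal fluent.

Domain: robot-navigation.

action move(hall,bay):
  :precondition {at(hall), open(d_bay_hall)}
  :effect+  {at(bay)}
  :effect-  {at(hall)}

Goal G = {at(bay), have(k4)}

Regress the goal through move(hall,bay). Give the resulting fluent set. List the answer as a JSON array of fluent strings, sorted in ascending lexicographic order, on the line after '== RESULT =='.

Regress:
  G ∩ del = {}  (empty — regression defined)
  G \ add = {at(bay), have(k4)} \ {at(bay)} = {have(k4)}
  ∪ pre   = {have(k4)} ∪ {at(hall), open(d_bay_hall)}
          = {at(hall), have(k4), open(d_bay_hall)}

== RESULT ==
["at(hall)", "have(k4)", "open(d_bay_hall)"]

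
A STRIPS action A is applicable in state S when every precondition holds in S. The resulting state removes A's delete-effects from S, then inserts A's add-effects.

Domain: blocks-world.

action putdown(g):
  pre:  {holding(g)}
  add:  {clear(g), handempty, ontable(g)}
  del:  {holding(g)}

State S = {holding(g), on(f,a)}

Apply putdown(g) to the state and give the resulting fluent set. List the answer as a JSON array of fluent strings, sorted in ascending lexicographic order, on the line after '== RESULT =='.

Compute (S \ del) ∪ add:
  pre ⊆ S: {holding(g)} ⊆ S  — applicable
  S \ del = {on(f,a)}
  ∪ add   = {clear(g), handempty, on(f,a), ontable(g)}

== RESULT ==
["clear(g)", "handempty", "on(f,a)", "ontable(g)"]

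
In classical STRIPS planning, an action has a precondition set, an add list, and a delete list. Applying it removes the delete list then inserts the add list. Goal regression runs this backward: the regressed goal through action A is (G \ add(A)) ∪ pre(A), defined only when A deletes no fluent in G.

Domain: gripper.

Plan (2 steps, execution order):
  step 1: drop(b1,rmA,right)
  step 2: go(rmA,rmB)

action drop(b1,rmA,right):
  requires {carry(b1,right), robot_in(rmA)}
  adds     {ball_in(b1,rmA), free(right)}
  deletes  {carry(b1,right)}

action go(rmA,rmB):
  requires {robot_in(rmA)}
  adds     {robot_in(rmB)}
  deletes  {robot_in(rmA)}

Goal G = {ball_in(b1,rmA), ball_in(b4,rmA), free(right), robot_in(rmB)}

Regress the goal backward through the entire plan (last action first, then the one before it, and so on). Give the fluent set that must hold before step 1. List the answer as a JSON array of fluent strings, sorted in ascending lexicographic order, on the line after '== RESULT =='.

Regress step by step:
  through step 2 (go(rmA,rmB)): drop {robot_in(rmB)}, keep {ball_in(b1,rmA), ball_in(b4,rmA), free(right)}, require {robot_in(rmA)}
    → {ball_in(b1,rmA), ball_in(b4,rmA), free(right), robot_in(rmA)}
  through step 1 (drop(b1,rmA,right)): drop {ball_in(b1,rmA), free(right)}, keep {ball_in(b4,rmA), robot_in(rmA)}, require {carry(b1,right), robot_in(rmA)}
    → {ball_in(b4,rmA), carry(b1,right), robot_in(rmA)}

== RESULT ==
["ball_in(b4,rmA)", "carry(b1,right)", "robot_in(rmA)"]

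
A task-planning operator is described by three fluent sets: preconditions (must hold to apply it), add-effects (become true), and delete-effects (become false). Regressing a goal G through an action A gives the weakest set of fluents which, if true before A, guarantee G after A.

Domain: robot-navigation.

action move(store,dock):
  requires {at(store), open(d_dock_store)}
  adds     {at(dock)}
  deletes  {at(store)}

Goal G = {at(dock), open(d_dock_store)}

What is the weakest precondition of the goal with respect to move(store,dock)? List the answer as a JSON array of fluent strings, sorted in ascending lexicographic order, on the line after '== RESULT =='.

Regress:
  G ∩ del = {}  (empty — regression defined)
  G \ add = {at(dock), open(d_dock_store)} \ {at(dock)} = {open(d_dock_store)}
  ∪ pre   = {open(d_dock_store)} ∪ {at(store), open(d_dock_store)}
          = {at(store), open(d_dock_store)}

== RESULT ==
["at(store)", "open(d_dock_store)"]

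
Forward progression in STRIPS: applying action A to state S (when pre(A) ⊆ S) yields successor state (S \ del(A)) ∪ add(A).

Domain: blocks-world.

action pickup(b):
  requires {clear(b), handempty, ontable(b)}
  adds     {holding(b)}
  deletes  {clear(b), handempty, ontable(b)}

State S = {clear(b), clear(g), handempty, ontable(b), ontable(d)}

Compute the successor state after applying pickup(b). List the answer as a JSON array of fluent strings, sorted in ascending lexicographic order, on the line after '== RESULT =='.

Compute (S \ del) ∪ add:
  pre ⊆ S: {clear(b), handempty, ontable(b)} ⊆ S  — applicable
  S \ del = {clear(g), ontable(d)}
  ∪ add   = {clear(g), holding(b), ontable(d)}

== RESULT ==
["clear(g)", "holding(b)", "ontable(d)"]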